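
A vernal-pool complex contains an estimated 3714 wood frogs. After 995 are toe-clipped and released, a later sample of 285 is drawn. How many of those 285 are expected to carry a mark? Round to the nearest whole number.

expected recaptures ≈ 76

The marked fraction of the population is 995/3714, so in a sample of 285 expect C·(M/N) marked.
E[R] = 995 × 285 / 3714 = 283575 / 3714 ≈ 76.4 → 76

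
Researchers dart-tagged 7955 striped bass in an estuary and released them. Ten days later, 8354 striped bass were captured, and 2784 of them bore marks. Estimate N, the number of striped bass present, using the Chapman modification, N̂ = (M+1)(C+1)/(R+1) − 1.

N = 23,867

N̂ = (7955+1)(8354+1)/(2784+1) − 1 = 7956·8355/2785 − 1
= 66472380/2785 − 1 = 23868 − 1 = 23867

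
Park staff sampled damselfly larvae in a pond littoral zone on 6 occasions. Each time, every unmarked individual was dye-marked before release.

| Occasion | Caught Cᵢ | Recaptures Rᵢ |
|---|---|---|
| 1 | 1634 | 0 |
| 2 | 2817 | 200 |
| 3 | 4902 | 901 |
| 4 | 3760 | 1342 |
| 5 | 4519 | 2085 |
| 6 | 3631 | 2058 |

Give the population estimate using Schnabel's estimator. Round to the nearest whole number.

N ≈ 23,120

Marked at large before each occasion: Mᵢ = Σⱼ<ᵢ (Cⱼ − Rⱼ) → M1=0, M2=1634, M3=4251, M4=8252, M5=10670, M6=13104
Σ MᵢCᵢ = 0·1634 + 1634·2817 + 4251·4902 + 8252·3760 + 10670·4519 + 13104·3631 = 0 + 4602978 + 20838402 + 31027520 + 48217730 + 47580624 = 152267254
Σ Rᵢ = 0 + 200 + 901 + 1342 + 2085 + 2058 = 6586
N̂ = 152267254 / 6586 ≈ 23119.8 → 23120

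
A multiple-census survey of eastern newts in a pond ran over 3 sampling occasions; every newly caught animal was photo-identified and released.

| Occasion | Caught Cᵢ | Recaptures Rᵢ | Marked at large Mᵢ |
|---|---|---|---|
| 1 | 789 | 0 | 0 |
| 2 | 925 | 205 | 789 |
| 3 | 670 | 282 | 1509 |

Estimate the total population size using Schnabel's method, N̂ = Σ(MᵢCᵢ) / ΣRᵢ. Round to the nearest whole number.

Σ MᵢCᵢ = 0·789 + 789·925 + 1509·670 = 0 + 729825 + 1011030 = 1740855
Σ Rᵢ = 0 + 205 + 282 = 487
N̂ = 1740855 / 487 ≈ 3574.7 → 3575

N ≈ 3575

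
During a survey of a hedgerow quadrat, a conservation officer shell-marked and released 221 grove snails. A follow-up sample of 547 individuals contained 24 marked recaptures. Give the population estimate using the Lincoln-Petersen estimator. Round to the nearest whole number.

N ≈ 5037

N = (221 × 547) / 24 = 120887 / 24 ≈ 5037.0 → 5037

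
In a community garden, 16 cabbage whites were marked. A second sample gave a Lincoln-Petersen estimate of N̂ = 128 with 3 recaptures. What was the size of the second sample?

From N = M·C/R: C = N·R / M = 128·3 / 16 = 384 / 16 = 24.

C = 24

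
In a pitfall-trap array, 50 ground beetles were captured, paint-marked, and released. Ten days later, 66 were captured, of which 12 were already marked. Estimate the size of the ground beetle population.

N = 275

Lincoln-Petersen assumes M/N = R/C, so N = M·C / R.
N = (50 × 66) / 12 = 3300 / 12 = 275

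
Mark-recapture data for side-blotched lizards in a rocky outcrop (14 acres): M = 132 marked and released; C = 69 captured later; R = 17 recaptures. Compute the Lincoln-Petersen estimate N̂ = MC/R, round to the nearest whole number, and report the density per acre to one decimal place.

N̂ = 132·69/17 = 9108/17 ≈ 535.8 → 536
Density = N̂ / area = 536 / 14 ≈ 38.29 → 38.3 per acre

density ≈ 38.3 side-blotched lizards per acre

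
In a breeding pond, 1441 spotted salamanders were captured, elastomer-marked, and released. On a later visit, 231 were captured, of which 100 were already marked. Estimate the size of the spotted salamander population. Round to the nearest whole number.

N ≈ 3329

If marked individuals mix randomly, R/C ≈ M/N, giving N ≈ M·C/R.
N = (1441 × 231) / 100 = 332871 / 100 ≈ 3328.7 → 3329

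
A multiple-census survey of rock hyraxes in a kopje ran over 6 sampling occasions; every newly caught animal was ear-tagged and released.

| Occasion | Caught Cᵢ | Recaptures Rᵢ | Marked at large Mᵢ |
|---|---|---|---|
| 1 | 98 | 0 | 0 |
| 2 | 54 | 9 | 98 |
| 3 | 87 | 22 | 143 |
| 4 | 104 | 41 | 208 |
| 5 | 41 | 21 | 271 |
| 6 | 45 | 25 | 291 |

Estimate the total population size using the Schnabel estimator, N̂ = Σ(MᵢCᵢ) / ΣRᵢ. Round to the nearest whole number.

N ≈ 539

Σ MᵢCᵢ = 0·98 + 98·54 + 143·87 + 208·104 + 271·41 + 291·45 = 0 + 5292 + 12441 + 21632 + 11111 + 13095 = 63571
Σ Rᵢ = 0 + 9 + 22 + 41 + 21 + 25 = 118
N̂ = 63571 / 118 ≈ 538.7 → 539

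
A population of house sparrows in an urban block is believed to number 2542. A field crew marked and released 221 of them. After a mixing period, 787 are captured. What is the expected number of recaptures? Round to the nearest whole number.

expected recaptures ≈ 68

The marked fraction of the population is 221/2542, so in a sample of 787 expect C·(M/N) marked.
E[R] = 221 × 787 / 2542 = 173927 / 2542 ≈ 68.4 → 68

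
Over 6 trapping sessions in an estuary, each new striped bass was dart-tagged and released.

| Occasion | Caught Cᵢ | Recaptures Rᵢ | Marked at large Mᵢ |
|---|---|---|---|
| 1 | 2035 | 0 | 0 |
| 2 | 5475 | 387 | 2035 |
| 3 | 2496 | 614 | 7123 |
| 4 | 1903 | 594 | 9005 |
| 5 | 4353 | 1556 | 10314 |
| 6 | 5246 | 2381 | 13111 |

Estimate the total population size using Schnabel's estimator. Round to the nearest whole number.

Σ MᵢCᵢ = 0·2035 + 2035·5475 + 7123·2496 + 9005·1903 + 10314·4353 + 13111·5246 = 0 + 11141625 + 17779008 + 17136515 + 44896842 + 68780306 = 159734296
Σ Rᵢ = 0 + 387 + 614 + 594 + 1556 + 2381 = 5532
N̂ = 159734296 / 5532 ≈ 28874.6 → 28875

N ≈ 28,875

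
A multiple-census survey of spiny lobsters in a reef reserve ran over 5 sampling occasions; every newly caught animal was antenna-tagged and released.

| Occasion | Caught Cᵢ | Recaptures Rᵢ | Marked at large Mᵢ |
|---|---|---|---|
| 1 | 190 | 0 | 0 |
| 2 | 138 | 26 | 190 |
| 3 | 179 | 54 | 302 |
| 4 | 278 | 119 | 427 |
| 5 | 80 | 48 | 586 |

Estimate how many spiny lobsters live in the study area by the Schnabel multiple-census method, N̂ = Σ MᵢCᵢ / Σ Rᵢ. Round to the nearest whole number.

N ≈ 995

Σ MᵢCᵢ = 0·190 + 190·138 + 302·179 + 427·278 + 586·80 = 0 + 26220 + 54058 + 118706 + 46880 = 245864
Σ Rᵢ = 0 + 26 + 54 + 119 + 48 = 247
N̂ = 245864 / 247 ≈ 995.4 → 995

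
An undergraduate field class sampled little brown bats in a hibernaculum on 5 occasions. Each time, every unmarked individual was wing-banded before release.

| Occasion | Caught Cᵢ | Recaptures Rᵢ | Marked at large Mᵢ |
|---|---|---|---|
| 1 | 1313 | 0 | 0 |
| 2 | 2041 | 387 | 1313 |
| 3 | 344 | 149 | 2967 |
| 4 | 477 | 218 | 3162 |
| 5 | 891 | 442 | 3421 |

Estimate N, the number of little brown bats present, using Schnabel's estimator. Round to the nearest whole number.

N ≈ 6904

Σ MᵢCᵢ = 0·1313 + 1313·2041 + 2967·344 + 3162·477 + 3421·891 = 0 + 2679833 + 1020648 + 1508274 + 3048111 = 8256866
Σ Rᵢ = 0 + 387 + 149 + 218 + 442 = 1196
N̂ = 8256866 / 1196 ≈ 6903.7 → 6904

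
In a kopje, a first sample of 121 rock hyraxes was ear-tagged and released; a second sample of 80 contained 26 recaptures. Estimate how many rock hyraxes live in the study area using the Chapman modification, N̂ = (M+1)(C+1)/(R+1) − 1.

N̂ = (121+1)(80+1)/(26+1) − 1 = 122·81/27 − 1
= 9882/27 − 1 = 366 − 1 = 365

N = 365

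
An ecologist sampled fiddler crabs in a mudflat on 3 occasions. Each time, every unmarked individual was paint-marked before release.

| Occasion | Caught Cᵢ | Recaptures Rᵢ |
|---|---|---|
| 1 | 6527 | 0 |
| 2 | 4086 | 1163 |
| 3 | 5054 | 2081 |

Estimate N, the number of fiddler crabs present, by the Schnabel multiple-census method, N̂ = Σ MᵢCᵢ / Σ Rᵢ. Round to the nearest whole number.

Marked at large before each occasion: Mᵢ = Σⱼ<ᵢ (Cⱼ − Rⱼ) → M1=0, M2=6527, M3=9450
Σ MᵢCᵢ = 0·6527 + 6527·4086 + 9450·5054 = 0 + 26669322 + 47760300 = 74429622
Σ Rᵢ = 0 + 1163 + 2081 = 3244
N̂ = 74429622 / 3244 ≈ 22943.8 → 22944

N ≈ 22,944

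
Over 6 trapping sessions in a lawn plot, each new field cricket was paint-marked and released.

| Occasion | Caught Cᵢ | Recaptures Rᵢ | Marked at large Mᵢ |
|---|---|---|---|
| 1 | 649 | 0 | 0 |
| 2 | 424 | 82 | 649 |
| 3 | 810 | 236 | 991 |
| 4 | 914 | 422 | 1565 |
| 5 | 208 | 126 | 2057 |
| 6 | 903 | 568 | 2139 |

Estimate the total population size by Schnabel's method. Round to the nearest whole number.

N ≈ 3394

Σ MᵢCᵢ = 0·649 + 649·424 + 991·810 + 1565·914 + 2057·208 + 2139·903 = 0 + 275176 + 802710 + 1430410 + 427856 + 1931517 = 4867669
Σ Rᵢ = 0 + 82 + 236 + 422 + 126 + 568 = 1434
N̂ = 4867669 / 1434 ≈ 3394.47 → 3394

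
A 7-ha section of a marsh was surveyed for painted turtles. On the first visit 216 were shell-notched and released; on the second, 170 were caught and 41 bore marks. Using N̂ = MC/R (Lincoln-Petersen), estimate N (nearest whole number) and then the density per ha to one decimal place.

N̂ = 216·170/41 = 36720/41 ≈ 895.6 → 896
Density = N̂ / area = 896 / 7 = 128.0 per ha

density ≈ 128.0 painted turtles per ha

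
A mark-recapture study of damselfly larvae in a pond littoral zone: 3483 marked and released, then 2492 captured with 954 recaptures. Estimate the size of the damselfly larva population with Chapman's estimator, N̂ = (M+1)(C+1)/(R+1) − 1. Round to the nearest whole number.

N̂ = (3483+1)(2492+1)/(954+1) − 1 = 3484·2493/955 − 1
= 8685612/955 − 1 ≈ 9094.9 − 1 ≈ 9093.9 → 9094

N ≈ 9094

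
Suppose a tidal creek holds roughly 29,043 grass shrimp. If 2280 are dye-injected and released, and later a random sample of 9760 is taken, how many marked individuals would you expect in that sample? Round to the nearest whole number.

The marked fraction of the population is 2280/29043, so in a sample of 9760 expect C·(M/N) marked.
E[R] = 2280 × 9760 / 29043 = 22252800 / 29043 ≈ 766.2 → 766

expected recaptures ≈ 766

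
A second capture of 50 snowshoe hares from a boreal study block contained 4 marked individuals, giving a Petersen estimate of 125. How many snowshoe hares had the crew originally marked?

M = 10

From N = M·C/R: M = N·R / C = 125·4 / 50 = 500 / 50 = 10.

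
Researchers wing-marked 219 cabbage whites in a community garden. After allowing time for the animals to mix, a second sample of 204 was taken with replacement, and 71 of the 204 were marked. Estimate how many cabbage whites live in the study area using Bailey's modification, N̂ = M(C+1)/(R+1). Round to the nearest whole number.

N̂ = 219·(204+1)/(71+1) = 219·205/72 = 44895/72 ≈ 623.5 → 624

N ≈ 624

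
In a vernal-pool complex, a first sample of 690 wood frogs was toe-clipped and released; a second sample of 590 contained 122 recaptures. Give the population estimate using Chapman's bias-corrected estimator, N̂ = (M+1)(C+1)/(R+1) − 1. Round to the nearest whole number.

N̂ = (690+1)(590+1)/(122+1) − 1 = 691·591/123 − 1
= 408381/123 − 1 ≈ 3320.2 − 1 ≈ 3319.2 → 3319

N ≈ 3319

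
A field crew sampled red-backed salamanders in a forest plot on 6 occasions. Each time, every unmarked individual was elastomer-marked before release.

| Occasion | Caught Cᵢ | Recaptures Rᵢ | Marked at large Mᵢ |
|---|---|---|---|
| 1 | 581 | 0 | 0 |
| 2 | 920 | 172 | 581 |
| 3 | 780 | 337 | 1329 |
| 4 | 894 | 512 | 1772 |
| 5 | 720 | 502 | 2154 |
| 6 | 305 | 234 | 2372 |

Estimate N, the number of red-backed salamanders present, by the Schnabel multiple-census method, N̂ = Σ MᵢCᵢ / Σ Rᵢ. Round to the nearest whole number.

N ≈ 3090

Σ MᵢCᵢ = 0·581 + 581·920 + 1329·780 + 1772·894 + 2154·720 + 2372·305 = 0 + 534520 + 1036620 + 1584168 + 1550880 + 723460 = 5429648
Σ Rᵢ = 0 + 172 + 337 + 512 + 502 + 234 = 1757
N̂ = 5429648 / 1757 ≈ 3090.3 → 3090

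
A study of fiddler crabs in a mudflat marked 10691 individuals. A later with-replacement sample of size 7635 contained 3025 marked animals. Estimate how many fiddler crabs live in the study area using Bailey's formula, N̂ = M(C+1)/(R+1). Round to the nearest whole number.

N̂ = 10691·(7635+1)/(3025+1) = 10691·7636/3026 = 81636476/3026 ≈ 26978.3 → 26978

N ≈ 26,978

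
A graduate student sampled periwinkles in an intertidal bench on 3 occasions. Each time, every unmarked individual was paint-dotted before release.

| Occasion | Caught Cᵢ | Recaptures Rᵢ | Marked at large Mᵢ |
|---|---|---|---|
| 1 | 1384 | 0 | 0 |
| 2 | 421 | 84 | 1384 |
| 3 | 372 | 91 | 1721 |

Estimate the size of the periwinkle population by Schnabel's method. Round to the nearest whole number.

Σ MᵢCᵢ = 0·1384 + 1384·421 + 1721·372 = 0 + 582664 + 640212 = 1222876
Σ Rᵢ = 0 + 84 + 91 = 175
N̂ = 1222876 / 175 ≈ 6987.9 → 6988

N ≈ 6988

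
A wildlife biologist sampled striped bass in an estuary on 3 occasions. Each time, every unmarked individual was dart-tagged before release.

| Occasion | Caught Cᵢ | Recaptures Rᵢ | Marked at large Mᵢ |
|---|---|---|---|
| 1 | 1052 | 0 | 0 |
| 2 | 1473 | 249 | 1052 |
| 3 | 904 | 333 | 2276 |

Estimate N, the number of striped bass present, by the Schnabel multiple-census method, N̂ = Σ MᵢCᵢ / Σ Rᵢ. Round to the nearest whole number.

Σ MᵢCᵢ = 0·1052 + 1052·1473 + 2276·904 = 0 + 1549596 + 2057504 = 3607100
Σ Rᵢ = 0 + 249 + 333 = 582
N̂ = 3607100 / 582 ≈ 6197.8 → 6198

N ≈ 6198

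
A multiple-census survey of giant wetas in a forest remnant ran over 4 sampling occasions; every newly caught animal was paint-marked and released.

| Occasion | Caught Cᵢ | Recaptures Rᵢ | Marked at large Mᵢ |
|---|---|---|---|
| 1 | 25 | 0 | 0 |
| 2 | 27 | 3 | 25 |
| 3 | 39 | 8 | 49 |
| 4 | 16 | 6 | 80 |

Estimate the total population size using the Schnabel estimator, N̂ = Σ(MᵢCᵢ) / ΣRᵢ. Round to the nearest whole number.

Σ MᵢCᵢ = 0·25 + 25·27 + 49·39 + 80·16 = 0 + 675 + 1911 + 1280 = 3866
Σ Rᵢ = 0 + 3 + 8 + 6 = 17
N̂ = 3866 / 17 ≈ 227.4 → 227

N ≈ 227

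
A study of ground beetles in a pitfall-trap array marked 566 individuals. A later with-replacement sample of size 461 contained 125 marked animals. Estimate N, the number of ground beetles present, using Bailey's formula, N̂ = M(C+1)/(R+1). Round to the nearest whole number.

N ≈ 2075

N̂ = 566·(461+1)/(125+1) = 566·462/126 = 261492/126 ≈ 2075.3 → 2075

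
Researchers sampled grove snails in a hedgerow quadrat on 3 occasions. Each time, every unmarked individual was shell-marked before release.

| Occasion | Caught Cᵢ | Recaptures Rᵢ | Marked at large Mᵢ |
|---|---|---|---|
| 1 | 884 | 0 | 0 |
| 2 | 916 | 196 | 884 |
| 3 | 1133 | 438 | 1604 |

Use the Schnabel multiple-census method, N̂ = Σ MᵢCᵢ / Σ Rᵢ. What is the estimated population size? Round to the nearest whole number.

Σ MᵢCᵢ = 0·884 + 884·916 + 1604·1133 = 0 + 809744 + 1817332 = 2627076
Σ Rᵢ = 0 + 196 + 438 = 634
N̂ = 2627076 / 634 ≈ 4143.7 → 4144

N ≈ 4144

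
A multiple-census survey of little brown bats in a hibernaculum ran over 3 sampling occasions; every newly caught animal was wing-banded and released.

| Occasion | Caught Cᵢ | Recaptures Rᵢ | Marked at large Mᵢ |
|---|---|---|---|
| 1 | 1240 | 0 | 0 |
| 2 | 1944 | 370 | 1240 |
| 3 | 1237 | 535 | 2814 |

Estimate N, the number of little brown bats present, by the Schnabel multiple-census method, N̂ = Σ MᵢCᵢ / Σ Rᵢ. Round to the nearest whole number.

Σ MᵢCᵢ = 0·1240 + 1240·1944 + 2814·1237 = 0 + 2410560 + 3480918 = 5891478
Σ Rᵢ = 0 + 370 + 535 = 905
N̂ = 5891478 / 905 ≈ 6509.9 → 6510

N ≈ 6510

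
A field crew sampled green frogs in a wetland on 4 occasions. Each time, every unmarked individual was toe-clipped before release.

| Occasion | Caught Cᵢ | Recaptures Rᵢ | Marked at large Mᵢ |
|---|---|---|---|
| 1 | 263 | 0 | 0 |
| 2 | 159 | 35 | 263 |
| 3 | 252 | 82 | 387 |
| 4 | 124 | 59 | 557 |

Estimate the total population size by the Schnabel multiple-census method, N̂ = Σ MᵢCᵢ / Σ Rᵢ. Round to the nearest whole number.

Σ MᵢCᵢ = 0·263 + 263·159 + 387·252 + 557·124 = 0 + 41817 + 97524 + 69068 = 208409
Σ Rᵢ = 0 + 35 + 82 + 59 = 176
N̂ = 208409 / 176 ≈ 1184.1 → 1184

N ≈ 1184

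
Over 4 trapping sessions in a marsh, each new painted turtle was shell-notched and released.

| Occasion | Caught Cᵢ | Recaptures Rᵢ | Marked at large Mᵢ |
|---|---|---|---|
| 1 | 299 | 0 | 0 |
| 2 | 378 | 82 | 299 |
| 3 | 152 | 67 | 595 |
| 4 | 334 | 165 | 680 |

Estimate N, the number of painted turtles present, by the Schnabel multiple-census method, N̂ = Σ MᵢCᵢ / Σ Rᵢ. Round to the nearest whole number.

Σ MᵢCᵢ = 0·299 + 299·378 + 595·152 + 680·334 = 0 + 113022 + 90440 + 227120 = 430582
Σ Rᵢ = 0 + 82 + 67 + 165 = 314
N̂ = 430582 / 314 ≈ 1371.3 → 1371

N ≈ 1371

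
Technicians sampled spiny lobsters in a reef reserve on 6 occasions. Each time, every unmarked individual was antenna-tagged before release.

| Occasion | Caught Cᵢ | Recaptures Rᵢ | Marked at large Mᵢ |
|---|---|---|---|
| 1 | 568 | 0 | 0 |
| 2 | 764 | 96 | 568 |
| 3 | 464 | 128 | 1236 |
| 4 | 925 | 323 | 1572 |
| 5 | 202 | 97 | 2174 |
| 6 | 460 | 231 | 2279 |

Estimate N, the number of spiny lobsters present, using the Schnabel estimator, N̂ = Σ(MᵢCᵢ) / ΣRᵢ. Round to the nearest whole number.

N ≈ 4513

Σ MᵢCᵢ = 0·568 + 568·764 + 1236·464 + 1572·925 + 2174·202 + 2279·460 = 0 + 433952 + 573504 + 1454100 + 439148 + 1048340 = 3949044
Σ Rᵢ = 0 + 96 + 128 + 323 + 97 + 231 = 875
N̂ = 3949044 / 875 ≈ 4513.2 → 4513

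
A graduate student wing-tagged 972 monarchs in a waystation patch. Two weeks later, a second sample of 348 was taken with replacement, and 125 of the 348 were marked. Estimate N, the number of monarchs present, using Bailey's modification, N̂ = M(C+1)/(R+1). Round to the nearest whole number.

N̂ = 972·(348+1)/(125+1) = 972·349/126 = 339228/126 ≈ 2692.3 → 2692

N ≈ 2692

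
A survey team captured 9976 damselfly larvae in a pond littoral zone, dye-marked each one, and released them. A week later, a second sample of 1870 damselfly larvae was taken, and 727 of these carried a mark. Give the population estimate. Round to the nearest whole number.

N ≈ 25,660

N = (9976 × 1870) / 727 = 18655120 / 727 ≈ 25660.4 → 25660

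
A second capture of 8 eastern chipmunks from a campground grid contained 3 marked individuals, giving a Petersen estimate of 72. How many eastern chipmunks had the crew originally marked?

M = 27

From N = M·C/R: M = N·R / C = 72·3 / 8 = 216 / 8 = 27.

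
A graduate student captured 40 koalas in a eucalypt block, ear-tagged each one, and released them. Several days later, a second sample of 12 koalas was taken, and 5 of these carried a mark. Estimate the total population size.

N = 96

Lincoln-Petersen assumes M/N = R/C, so N = M·C / R.
N = (40 × 12) / 5 = 480 / 5 = 96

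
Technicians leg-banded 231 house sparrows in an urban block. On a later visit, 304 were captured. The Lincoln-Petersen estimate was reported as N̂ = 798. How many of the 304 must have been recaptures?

From N = M·C/R: R = M·C / N = 231·304 / 798 = 70224 / 798 = 88.

R = 88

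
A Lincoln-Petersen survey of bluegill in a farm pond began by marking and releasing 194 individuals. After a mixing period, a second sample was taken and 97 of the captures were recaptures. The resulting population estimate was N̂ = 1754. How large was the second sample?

C = 877

From N = M·C/R: C = N·R / M = 1754·97 / 194 = 170138 / 194 = 877.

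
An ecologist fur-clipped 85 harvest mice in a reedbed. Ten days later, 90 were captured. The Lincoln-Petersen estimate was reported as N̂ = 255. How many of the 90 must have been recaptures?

R = 30

From N = M·C/R: R = M·C / N = 85·90 / 255 = 7650 / 255 = 30.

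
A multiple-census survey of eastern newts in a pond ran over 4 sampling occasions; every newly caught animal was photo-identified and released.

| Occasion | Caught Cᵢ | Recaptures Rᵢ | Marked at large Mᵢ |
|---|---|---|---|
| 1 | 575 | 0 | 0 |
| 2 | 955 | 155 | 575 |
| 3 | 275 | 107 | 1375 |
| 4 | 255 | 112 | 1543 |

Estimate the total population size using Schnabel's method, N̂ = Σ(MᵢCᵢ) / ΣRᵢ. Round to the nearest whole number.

Σ MᵢCᵢ = 0·575 + 575·955 + 1375·275 + 1543·255 = 0 + 549125 + 378125 + 393465 = 1320715
Σ Rᵢ = 0 + 155 + 107 + 112 = 374
N̂ = 1320715 / 374 ≈ 3531.3 → 3531

N ≈ 3531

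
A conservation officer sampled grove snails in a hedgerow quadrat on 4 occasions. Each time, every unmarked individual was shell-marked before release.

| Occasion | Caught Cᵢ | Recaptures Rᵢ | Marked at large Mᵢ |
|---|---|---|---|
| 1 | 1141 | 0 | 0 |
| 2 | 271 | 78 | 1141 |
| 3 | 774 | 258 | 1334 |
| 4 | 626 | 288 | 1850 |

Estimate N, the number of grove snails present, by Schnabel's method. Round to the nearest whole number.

N ≈ 4006

Σ MᵢCᵢ = 0·1141 + 1141·271 + 1334·774 + 1850·626 = 0 + 309211 + 1032516 + 1158100 = 2499827
Σ Rᵢ = 0 + 78 + 258 + 288 = 624
N̂ = 2499827 / 624 ≈ 4006.1 → 4006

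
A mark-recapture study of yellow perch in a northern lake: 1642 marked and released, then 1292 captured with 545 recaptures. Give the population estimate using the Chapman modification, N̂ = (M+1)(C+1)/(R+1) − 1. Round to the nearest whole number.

N̂ = (1642+1)(1292+1)/(545+1) − 1 = 1643·1293/546 − 1
= 2124399/546 − 1 ≈ 3890.8 − 1 ≈ 3889.8 → 3890

N ≈ 3890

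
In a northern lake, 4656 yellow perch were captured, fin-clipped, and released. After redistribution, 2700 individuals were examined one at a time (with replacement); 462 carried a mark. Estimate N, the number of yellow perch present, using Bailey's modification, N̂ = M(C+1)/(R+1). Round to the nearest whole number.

N̂ = 4656·(2700+1)/(462+1) = 4656·2701/463 = 12575856/463 ≈ 27161.7 → 27162

N ≈ 27,162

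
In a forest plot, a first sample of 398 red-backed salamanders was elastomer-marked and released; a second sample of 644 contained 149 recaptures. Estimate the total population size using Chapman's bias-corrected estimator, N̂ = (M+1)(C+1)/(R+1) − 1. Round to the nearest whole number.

N̂ = (398+1)(644+1)/(149+1) − 1 = 399·645/150 − 1
= 257355/150 − 1 ≈ 1715.7 − 1 ≈ 1714.7 → 1715

N ≈ 1715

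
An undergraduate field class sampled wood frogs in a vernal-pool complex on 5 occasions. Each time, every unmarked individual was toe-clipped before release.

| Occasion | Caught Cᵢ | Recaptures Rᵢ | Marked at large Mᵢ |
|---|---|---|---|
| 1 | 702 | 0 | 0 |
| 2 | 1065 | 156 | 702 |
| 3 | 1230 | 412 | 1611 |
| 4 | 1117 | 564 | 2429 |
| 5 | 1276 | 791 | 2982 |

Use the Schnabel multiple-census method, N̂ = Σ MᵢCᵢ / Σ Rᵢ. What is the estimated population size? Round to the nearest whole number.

N ≈ 4809

Σ MᵢCᵢ = 0·702 + 702·1065 + 1611·1230 + 2429·1117 + 2982·1276 = 0 + 747630 + 1981530 + 2713193 + 3805032 = 9247385
Σ Rᵢ = 0 + 156 + 412 + 564 + 791 = 1923
N̂ = 9247385 / 1923 ≈ 4808.8 → 4809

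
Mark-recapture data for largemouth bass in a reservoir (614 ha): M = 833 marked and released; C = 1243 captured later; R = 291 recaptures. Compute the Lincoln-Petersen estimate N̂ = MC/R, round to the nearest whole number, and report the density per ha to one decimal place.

N̂ = 833·1243/291 = 1035419/291 ≈ 3558.1 → 3558
Density = N̂ / area = 3558 / 614 ≈ 5.79 → 5.8 per ha

density ≈ 5.8 largemouth bass per ha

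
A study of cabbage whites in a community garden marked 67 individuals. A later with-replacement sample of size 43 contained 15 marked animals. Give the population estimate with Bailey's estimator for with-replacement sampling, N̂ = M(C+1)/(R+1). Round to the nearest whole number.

N ≈ 184

N̂ = 67·(43+1)/(15+1) = 67·44/16 = 2948/16 ≈ 184.2 → 184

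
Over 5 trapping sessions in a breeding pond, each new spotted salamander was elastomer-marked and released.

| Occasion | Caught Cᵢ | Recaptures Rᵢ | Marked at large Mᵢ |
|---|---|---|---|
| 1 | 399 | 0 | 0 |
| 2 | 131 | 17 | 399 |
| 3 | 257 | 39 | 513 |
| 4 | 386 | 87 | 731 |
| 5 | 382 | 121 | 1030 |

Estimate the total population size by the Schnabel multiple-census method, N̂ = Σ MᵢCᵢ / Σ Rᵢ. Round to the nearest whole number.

Σ MᵢCᵢ = 0·399 + 399·131 + 513·257 + 731·386 + 1030·382 = 0 + 52269 + 131841 + 282166 + 393460 = 859736
Σ Rᵢ = 0 + 17 + 39 + 87 + 121 = 264
N̂ = 859736 / 264 ≈ 3256.6 → 3257

N ≈ 3257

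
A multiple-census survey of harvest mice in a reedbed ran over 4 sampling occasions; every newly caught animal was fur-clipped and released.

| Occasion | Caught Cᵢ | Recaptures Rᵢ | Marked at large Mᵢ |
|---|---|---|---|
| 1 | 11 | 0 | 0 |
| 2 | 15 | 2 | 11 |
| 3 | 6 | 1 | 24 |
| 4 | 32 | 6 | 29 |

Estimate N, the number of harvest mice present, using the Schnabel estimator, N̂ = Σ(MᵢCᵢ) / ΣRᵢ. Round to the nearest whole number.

N ≈ 137

Σ MᵢCᵢ = 0·11 + 11·15 + 24·6 + 29·32 = 0 + 165 + 144 + 928 = 1237
Σ Rᵢ = 0 + 2 + 1 + 6 = 9
N̂ = 1237 / 9 ≈ 137.4 → 137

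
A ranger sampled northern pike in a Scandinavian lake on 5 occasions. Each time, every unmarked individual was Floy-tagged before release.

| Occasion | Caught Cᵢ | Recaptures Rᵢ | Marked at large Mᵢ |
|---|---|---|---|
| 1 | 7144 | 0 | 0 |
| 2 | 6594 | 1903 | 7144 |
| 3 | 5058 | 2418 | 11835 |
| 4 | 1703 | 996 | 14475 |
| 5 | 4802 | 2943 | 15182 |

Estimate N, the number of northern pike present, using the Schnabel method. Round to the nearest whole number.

N ≈ 24,761

Σ MᵢCᵢ = 0·7144 + 7144·6594 + 11835·5058 + 14475·1703 + 15182·4802 = 0 + 47107536 + 59861430 + 24650925 + 72903964 = 204523855
Σ Rᵢ = 0 + 1903 + 2418 + 996 + 2943 = 8260
N̂ = 204523855 / 8260 ≈ 24760.8 → 24761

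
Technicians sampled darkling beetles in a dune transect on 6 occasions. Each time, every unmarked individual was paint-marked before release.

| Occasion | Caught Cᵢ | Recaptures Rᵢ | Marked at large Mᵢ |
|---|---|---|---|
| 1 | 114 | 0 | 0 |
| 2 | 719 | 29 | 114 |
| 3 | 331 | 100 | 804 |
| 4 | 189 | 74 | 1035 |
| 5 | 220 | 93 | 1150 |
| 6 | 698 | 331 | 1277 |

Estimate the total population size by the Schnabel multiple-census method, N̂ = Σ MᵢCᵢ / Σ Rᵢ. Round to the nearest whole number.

Σ MᵢCᵢ = 0·114 + 114·719 + 804·331 + 1035·189 + 1150·220 + 1277·698 = 0 + 81966 + 266124 + 195615 + 253000 + 891346 = 1688051
Σ Rᵢ = 0 + 29 + 100 + 74 + 93 + 331 = 627
N̂ = 1688051 / 627 ≈ 2692.3 → 2692

N ≈ 2692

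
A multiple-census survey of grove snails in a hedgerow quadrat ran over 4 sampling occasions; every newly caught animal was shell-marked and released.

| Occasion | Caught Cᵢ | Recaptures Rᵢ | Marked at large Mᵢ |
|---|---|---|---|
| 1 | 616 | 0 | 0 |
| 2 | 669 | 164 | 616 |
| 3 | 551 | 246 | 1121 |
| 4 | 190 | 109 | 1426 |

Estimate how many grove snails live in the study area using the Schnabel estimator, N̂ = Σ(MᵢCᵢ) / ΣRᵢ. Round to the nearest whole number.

N ≈ 2506

Σ MᵢCᵢ = 0·616 + 616·669 + 1121·551 + 1426·190 = 0 + 412104 + 617671 + 270940 = 1300715
Σ Rᵢ = 0 + 164 + 246 + 109 = 519
N̂ = 1300715 / 519 ≈ 2506.2 → 2506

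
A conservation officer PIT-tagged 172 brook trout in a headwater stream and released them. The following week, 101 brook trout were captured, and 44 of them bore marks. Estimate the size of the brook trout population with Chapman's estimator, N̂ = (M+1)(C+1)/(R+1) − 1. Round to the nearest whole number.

N ≈ 391

N̂ = (172+1)(101+1)/(44+1) − 1 = 173·102/45 − 1
= 17646/45 − 1 ≈ 392.1 − 1 ≈ 391.1 → 391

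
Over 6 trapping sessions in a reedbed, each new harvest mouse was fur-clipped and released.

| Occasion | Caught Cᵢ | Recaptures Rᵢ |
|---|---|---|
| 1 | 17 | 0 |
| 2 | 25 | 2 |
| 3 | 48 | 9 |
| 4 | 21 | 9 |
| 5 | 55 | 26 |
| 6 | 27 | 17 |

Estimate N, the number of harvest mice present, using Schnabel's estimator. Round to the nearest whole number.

Marked at large before each occasion: Mᵢ = Σⱼ<ᵢ (Cⱼ − Rⱼ) → M1=0, M2=17, M3=40, M4=79, M5=91, M6=120
Σ MᵢCᵢ = 0·17 + 17·25 + 40·48 + 79·21 + 91·55 + 120·27 = 0 + 425 + 1920 + 1659 + 5005 + 3240 = 12249
Σ Rᵢ = 0 + 2 + 9 + 9 + 26 + 17 = 63
N̂ = 12249 / 63 ≈ 194.4 → 194

N ≈ 194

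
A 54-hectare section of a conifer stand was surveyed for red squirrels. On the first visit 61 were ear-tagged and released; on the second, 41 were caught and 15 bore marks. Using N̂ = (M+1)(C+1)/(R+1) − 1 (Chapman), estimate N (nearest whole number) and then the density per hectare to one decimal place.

N̂ = 62·42/16 − 1 = 2604/16 − 1 ≈ 161.8 → 162
Density = N̂ / area = 162 / 54 = 3.0 per hectare

density ≈ 3.0 red squirrels per hectare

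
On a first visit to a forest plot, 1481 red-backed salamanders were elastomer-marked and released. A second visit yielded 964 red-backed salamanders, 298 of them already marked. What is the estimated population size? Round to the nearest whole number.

Lincoln-Petersen assumes M/N = R/C, so N = M·C / R.
N = (1481 × 964) / 298 = 1427684 / 298 ≈ 4790.9 → 4791

N ≈ 4791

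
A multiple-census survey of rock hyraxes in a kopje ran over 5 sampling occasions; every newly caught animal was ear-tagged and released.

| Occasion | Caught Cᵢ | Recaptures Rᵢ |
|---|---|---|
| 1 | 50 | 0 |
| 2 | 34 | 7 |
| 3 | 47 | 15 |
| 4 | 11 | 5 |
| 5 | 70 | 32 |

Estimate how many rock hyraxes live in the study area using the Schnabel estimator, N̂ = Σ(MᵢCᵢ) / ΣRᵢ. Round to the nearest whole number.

N ≈ 247

Marked at large before each occasion: Mᵢ = Σⱼ<ᵢ (Cⱼ − Rⱼ) → M1=0, M2=50, M3=77, M4=109, M5=115
Σ MᵢCᵢ = 0·50 + 50·34 + 77·47 + 109·11 + 115·70 = 0 + 1700 + 3619 + 1199 + 8050 = 14568
Σ Rᵢ = 0 + 7 + 15 + 5 + 32 = 59
N̂ = 14568 / 59 ≈ 246.9 → 247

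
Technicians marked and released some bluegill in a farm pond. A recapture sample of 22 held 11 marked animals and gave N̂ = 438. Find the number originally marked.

From N = M·C/R: M = N·R / C = 438·11 / 22 = 4818 / 22 = 219.

M = 219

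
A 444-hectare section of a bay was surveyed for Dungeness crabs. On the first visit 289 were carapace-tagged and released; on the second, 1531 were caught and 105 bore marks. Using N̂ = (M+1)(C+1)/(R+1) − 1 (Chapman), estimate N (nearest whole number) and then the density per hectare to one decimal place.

N̂ = 290·1532/106 − 1 = 444280/106 − 1 ≈ 4190.3 → 4190
Density = N̂ / area = 4190 / 444 ≈ 9.44 → 9.4 per hectare

density ≈ 9.4 Dungeness crabs per hectare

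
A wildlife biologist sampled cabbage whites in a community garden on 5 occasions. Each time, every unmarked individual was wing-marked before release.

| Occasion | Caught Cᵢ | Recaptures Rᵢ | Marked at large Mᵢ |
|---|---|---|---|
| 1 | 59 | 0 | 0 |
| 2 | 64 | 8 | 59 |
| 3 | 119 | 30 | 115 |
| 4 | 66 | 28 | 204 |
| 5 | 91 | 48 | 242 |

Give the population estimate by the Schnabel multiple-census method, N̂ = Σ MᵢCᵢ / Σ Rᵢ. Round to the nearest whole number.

Σ MᵢCᵢ = 0·59 + 59·64 + 115·119 + 204·66 + 242·91 = 0 + 3776 + 13685 + 13464 + 22022 = 52947
Σ Rᵢ = 0 + 8 + 30 + 28 + 48 = 114
N̂ = 52947 / 114 ≈ 464.4 → 464

N ≈ 464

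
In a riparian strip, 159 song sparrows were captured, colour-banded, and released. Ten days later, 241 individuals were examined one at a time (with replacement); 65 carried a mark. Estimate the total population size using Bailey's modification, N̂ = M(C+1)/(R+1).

N = 583

N̂ = 159·(241+1)/(65+1) = 159·242/66 = 38478/66 = 583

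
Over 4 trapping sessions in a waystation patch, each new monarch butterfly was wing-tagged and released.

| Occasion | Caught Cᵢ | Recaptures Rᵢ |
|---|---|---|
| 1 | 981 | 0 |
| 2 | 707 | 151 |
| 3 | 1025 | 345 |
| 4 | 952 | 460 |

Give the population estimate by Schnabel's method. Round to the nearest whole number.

N ≈ 4581

Marked at large before each occasion: Mᵢ = Σⱼ<ᵢ (Cⱼ − Rⱼ) → M1=0, M2=981, M3=1537, M4=2217
Σ MᵢCᵢ = 0·981 + 981·707 + 1537·1025 + 2217·952 = 0 + 693567 + 1575425 + 2110584 = 4379576
Σ Rᵢ = 0 + 151 + 345 + 460 = 956
N̂ = 4379576 / 956 ≈ 4581.1 → 4581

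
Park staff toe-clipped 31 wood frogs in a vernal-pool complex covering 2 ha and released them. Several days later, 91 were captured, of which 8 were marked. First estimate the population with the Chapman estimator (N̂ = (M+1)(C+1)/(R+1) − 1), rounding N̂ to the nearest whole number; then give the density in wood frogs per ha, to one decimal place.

N̂ = 32·92/9 − 1 = 2944/9 − 1 ≈ 326.1 → 326
Density = N̂ / area = 326 / 2 = 163.0 per ha

density ≈ 163.0 wood frogs per ha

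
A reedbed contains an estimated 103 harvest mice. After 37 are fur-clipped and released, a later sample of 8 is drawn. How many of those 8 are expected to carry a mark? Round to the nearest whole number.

expected recaptures ≈ 3

Expected recaptures E[R] = M·C / N.
E[R] = 37 × 8 / 103 = 296 / 103 ≈ 2.9 → 3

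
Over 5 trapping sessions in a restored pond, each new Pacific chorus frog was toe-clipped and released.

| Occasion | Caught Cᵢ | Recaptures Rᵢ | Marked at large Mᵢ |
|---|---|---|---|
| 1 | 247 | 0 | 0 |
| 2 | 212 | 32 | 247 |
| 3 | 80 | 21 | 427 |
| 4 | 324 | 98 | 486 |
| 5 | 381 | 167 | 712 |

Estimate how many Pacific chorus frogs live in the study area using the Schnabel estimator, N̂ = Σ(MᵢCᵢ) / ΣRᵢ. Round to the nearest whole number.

N ≈ 1620

Σ MᵢCᵢ = 0·247 + 247·212 + 427·80 + 486·324 + 712·381 = 0 + 52364 + 34160 + 157464 + 271272 = 515260
Σ Rᵢ = 0 + 32 + 21 + 98 + 167 = 318
N̂ = 515260 / 318 ≈ 1620.3 → 1620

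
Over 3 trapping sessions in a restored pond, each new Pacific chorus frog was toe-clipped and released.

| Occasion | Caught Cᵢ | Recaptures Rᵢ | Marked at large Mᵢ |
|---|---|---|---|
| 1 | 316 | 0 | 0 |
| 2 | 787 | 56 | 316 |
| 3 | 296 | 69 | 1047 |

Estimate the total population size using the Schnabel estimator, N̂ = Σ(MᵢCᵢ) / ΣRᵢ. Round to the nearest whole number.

N ≈ 4469

Σ MᵢCᵢ = 0·316 + 316·787 + 1047·296 = 0 + 248692 + 309912 = 558604
Σ Rᵢ = 0 + 56 + 69 = 125
N̂ = 558604 / 125 ≈ 4468.8 → 4469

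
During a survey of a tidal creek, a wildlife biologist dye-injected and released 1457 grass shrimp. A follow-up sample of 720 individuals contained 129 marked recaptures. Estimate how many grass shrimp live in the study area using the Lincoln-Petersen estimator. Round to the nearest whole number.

N ≈ 8132

If marked individuals mix randomly, R/C ≈ M/N, giving N ≈ M·C/R.
N = (1457 × 720) / 129 = 1049040 / 129 ≈ 8132.1 → 8132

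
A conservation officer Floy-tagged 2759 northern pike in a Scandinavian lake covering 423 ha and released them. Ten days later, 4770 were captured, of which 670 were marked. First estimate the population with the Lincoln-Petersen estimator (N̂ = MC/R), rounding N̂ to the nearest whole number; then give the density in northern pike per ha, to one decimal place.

density ≈ 46.4 northern pike per ha

N̂ = 2759·4770/670 = 13160430/670 ≈ 19642.4 → 19642
Density = N̂ / area = 19642 / 423 ≈ 46.43 → 46.4 per ha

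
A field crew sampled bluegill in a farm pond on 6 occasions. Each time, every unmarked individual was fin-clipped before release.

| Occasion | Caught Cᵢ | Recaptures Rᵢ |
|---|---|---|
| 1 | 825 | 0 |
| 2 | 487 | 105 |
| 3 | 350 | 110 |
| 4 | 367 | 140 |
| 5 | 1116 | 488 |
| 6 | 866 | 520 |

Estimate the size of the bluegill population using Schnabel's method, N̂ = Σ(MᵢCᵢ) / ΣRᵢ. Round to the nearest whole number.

Marked at large before each occasion: Mᵢ = Σⱼ<ᵢ (Cⱼ − Rⱼ) → M1=0, M2=825, M3=1207, M4=1447, M5=1674, M6=2302
Σ MᵢCᵢ = 0·825 + 825·487 + 1207·350 + 1447·367 + 1674·1116 + 2302·866 = 0 + 401775 + 422450 + 531049 + 1868184 + 1993532 = 5216990
Σ Rᵢ = 0 + 105 + 110 + 140 + 488 + 520 = 1363
N̂ = 5216990 / 1363 ≈ 3827.6 → 3828

N ≈ 3828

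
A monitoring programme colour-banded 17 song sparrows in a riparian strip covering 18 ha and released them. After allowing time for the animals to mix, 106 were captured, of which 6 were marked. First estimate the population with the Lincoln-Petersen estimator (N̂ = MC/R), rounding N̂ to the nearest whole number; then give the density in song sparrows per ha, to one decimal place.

N̂ = 17·106/6 = 1802/6 ≈ 300.3 → 300
Density = N̂ / area = 300 / 18 ≈ 16.67 → 16.7 per ha

density ≈ 16.7 song sparrows per ha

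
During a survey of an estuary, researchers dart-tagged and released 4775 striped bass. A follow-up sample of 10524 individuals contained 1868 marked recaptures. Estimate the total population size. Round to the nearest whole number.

N = (4775 × 10524) / 1868 = 50252100 / 1868 ≈ 26901.6 → 26902

N ≈ 26,902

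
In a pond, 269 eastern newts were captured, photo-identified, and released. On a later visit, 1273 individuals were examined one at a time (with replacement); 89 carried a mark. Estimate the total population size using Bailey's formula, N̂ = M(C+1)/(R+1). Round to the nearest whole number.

N̂ = 269·(1273+1)/(89+1) = 269·1274/90 = 342706/90 ≈ 3807.8 → 3808

N ≈ 3808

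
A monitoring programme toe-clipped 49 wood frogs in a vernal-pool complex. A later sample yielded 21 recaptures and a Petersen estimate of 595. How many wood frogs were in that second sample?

From N = M·C/R: C = N·R / M = 595·21 / 49 = 12495 / 49 = 255.

C = 255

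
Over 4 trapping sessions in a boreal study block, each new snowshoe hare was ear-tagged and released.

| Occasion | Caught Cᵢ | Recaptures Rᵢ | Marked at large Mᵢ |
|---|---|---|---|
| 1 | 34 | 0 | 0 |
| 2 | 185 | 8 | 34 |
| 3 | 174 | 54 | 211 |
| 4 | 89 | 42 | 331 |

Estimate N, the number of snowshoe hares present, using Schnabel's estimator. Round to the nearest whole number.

Σ MᵢCᵢ = 0·34 + 34·185 + 211·174 + 331·89 = 0 + 6290 + 36714 + 29459 = 72463
Σ Rᵢ = 0 + 8 + 54 + 42 = 104
N̂ = 72463 / 104 ≈ 696.8 → 697

N ≈ 697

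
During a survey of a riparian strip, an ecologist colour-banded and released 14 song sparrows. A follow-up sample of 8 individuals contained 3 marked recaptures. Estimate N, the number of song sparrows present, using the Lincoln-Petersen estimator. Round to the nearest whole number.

The marked fraction in the recapture sample should equal the marked fraction in the population: 3/8 = 14/N.
N = (14 × 8) / 3 = 112 / 3 ≈ 37.3 → 37

N ≈ 37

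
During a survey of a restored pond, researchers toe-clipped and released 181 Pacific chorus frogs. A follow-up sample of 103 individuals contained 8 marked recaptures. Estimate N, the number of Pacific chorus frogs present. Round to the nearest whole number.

The marked fraction in the recapture sample should equal the marked fraction in the population: 8/103 = 181/N.
N = (181 × 103) / 8 = 18643 / 8 ≈ 2330.4 → 2330

N ≈ 2330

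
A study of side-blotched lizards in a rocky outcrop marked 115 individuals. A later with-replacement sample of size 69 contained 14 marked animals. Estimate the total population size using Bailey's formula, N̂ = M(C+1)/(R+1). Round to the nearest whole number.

N̂ = 115·(69+1)/(14+1) = 115·70/15 = 8050/15 ≈ 536.7 → 537

N ≈ 537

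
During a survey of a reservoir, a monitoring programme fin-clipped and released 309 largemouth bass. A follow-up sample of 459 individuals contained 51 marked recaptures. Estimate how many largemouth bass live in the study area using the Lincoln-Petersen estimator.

Lincoln-Petersen assumes M/N = R/C, so N = M·C / R.
N = (309 × 459) / 51 = 141831 / 51 = 2781

N = 2781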